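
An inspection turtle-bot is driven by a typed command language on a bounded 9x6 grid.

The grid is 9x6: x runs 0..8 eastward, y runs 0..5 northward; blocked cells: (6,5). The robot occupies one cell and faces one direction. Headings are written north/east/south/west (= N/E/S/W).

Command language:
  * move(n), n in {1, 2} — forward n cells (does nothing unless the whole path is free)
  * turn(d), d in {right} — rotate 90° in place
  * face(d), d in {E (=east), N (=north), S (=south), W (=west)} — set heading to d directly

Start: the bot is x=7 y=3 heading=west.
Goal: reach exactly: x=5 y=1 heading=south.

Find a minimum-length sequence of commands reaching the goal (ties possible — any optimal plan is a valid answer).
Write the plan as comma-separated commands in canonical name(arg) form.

move(2), face(S), move(2)

from: x=7 y=3 heading=west
1. move(2) → x=5 y=3 heading=west
2. face(S) → x=5 y=3 heading=south
3. move(2) → x=5 y=1 heading=south
minimal: 3 command(s), checked below 3.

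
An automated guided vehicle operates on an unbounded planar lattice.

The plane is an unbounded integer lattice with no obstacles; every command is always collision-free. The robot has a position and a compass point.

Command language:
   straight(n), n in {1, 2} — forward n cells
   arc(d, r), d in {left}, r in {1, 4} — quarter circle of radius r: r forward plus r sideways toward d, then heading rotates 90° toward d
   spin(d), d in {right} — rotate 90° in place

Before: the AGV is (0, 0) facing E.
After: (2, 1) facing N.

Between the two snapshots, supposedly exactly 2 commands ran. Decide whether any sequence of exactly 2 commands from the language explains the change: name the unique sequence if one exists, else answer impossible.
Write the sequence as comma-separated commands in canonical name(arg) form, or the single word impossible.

straight(1), arc(left, 1)

key: position moved to (2,1) AND the heading swung to N — translation plus rotation needed
t0: (0, 0) facing E
t=1 straight(1) ⇒ (1, 0) facing E
t=2 arc(left, 1) ⇒ (2, 1) facing N
no other 2-command option fits: unique.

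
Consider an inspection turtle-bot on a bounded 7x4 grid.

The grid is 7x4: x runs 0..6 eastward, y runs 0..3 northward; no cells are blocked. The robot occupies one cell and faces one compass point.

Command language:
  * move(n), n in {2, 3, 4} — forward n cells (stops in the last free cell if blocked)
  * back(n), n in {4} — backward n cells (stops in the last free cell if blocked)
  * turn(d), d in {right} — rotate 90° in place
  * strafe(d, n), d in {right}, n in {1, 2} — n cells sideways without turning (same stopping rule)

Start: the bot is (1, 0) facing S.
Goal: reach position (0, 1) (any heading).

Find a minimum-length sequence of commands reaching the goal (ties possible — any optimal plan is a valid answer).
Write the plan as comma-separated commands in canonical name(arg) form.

from: (1, 0) facing S
1. strafe(right, 2) → (0, 0) facing S
2. turn(right) → (0, 0) facing W
3. strafe(right, 1) → (0, 1) facing W
nothing shorter than 3 reaches the goal.

strafe(right, 2), turn(right), strafe(right, 1)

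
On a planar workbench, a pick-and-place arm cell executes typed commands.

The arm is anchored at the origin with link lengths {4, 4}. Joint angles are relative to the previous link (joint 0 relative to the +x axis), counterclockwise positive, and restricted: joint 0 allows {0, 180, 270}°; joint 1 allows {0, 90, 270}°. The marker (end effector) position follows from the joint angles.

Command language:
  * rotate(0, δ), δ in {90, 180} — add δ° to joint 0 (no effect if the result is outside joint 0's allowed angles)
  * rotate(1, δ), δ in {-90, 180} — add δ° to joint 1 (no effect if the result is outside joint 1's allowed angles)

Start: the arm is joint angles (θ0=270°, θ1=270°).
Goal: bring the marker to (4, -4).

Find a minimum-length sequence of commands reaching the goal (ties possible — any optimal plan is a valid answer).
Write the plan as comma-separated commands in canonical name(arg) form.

initial: joint angles (θ0=270°, θ1=270°)
[1] after rotate(0, 90): joint angles (θ0=0°, θ1=270°)
minimal: 1 command(s), checked below 1.

rotate(0, 90)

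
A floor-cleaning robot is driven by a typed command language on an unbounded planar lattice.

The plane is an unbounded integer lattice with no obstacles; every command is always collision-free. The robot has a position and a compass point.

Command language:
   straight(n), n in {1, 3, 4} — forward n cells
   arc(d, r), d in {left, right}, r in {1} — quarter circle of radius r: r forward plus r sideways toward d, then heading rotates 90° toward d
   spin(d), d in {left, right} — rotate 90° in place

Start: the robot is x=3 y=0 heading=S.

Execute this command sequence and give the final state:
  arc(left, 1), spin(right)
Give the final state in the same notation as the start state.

x=4 y=-1 heading=S

begin: x=3 y=0 heading=S
step 1 (arc(left, 1)): x=4 y=-1 heading=E
step 2 (spin(right)): x=4 y=-1 heading=S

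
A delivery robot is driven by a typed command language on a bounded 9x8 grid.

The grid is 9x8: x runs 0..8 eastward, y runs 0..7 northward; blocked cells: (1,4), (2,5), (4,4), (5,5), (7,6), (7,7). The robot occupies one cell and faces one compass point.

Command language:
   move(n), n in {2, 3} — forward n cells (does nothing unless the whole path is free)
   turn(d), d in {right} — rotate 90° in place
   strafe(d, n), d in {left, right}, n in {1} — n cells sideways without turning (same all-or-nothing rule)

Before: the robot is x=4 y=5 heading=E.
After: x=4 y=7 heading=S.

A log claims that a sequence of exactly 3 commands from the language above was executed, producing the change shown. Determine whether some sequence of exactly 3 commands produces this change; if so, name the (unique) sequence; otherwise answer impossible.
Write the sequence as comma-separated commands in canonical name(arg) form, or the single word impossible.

key: position moved to (4,7) AND the heading swung to S — translation plus rotation needed
t0: x=4 y=5 heading=E
step 1 (strafe(left, 1)): x=4 y=6 heading=E
step 2 (strafe(left, 1)): x=4 y=7 heading=E
step 3 (turn(right)): x=4 y=7 heading=S
no other 3-command option fits: unique.

strafe(left, 1), strafe(left, 1), turn(right)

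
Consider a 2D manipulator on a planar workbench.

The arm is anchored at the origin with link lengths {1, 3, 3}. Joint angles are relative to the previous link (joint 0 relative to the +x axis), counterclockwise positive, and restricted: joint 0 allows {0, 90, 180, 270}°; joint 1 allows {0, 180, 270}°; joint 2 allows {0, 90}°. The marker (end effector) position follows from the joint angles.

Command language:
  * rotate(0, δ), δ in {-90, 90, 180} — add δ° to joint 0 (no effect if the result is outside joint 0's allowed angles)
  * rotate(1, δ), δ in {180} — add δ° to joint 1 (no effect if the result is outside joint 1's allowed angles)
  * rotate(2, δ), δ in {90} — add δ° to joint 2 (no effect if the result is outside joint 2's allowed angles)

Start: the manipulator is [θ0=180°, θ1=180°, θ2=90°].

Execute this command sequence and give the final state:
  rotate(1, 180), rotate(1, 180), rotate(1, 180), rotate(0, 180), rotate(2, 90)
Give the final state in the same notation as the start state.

[θ0=0°, θ1=0°, θ2=90°]

initial: [θ0=180°, θ1=180°, θ2=90°]
step 1 (rotate(1, 180)): [θ0=180°, θ1=0°, θ2=90°]
step 2 (rotate(1, 180)): [θ0=180°, θ1=180°, θ2=90°]
step 3 (rotate(1, 180)): [θ0=180°, θ1=0°, θ2=90°]
step 4 (rotate(0, 180)): [θ0=0°, θ1=0°, θ2=90°]
step 5 (rotate(2, 90)): [θ0=0°, θ1=0°, θ2=90°]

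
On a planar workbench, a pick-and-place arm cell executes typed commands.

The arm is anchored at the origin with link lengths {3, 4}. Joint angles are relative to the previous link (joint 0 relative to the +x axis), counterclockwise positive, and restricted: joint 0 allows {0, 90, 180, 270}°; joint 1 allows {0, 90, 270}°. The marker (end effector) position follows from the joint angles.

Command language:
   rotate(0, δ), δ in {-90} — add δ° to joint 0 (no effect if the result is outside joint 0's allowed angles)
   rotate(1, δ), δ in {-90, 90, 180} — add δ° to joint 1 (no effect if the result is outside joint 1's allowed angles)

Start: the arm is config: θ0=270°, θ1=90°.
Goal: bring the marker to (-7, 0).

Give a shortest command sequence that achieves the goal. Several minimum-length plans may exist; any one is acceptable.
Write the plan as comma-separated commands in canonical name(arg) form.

rotate(0, -90), rotate(1, -90)

begin: config: θ0=270°, θ1=90°
1. rotate(0, -90) → config: θ0=180°, θ1=90°
2. rotate(1, -90) → config: θ0=180°, θ1=0°
shorter routes all fall short; 2 is best.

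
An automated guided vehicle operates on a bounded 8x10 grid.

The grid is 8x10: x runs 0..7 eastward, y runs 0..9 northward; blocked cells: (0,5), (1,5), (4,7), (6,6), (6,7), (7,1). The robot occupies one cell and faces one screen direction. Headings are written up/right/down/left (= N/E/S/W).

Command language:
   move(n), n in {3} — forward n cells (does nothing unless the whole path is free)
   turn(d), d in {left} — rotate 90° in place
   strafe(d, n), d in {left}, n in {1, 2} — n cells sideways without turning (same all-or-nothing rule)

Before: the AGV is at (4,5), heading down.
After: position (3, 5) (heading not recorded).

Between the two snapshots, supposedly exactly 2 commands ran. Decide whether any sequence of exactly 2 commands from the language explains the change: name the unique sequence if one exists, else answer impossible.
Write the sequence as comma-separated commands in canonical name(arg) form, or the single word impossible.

all 16 sequences checked — none match.

impossible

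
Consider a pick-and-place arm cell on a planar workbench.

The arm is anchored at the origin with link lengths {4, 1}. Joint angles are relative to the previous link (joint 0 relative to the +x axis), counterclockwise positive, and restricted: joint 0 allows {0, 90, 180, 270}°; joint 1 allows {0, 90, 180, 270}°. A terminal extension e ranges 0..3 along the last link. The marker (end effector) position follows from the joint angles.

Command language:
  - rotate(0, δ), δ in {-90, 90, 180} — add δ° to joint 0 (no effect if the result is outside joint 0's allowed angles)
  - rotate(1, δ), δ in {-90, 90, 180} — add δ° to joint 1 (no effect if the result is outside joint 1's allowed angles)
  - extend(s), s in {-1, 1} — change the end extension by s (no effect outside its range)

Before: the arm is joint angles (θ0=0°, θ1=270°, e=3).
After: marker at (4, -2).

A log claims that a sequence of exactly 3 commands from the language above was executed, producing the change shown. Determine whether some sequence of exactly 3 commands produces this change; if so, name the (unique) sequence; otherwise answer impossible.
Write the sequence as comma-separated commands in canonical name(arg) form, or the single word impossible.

key: running extend(-1) before extend(1) would end elsewhere — order is forced
from: joint angles (θ0=0°, θ1=270°, e=3)
step 1 (extend(1)): joint angles (θ0=0°, θ1=270°, e=3)
step 2 (extend(-1)): joint angles (θ0=0°, θ1=270°, e=2)
step 3 (extend(-1)): joint angles (θ0=0°, θ1=270°, e=1)
uniquely the one of 512 3-step routes that fits.

extend(1), extend(-1), extend(-1)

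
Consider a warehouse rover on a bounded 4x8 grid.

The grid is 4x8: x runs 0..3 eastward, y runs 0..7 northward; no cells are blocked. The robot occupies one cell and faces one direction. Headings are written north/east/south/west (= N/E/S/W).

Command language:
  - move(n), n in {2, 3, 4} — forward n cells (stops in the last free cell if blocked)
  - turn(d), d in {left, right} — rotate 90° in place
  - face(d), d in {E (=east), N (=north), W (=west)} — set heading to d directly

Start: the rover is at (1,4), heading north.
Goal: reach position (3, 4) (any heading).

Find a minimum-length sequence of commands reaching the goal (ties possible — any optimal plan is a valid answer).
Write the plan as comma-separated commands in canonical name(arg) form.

t0: at (1,4), heading north
t=1 turn(right) ⇒ at (1,4), heading east
t=2 move(3) ⇒ at (3,4), heading east
minimal: 2 command(s), checked below 2.

turn(right), move(3)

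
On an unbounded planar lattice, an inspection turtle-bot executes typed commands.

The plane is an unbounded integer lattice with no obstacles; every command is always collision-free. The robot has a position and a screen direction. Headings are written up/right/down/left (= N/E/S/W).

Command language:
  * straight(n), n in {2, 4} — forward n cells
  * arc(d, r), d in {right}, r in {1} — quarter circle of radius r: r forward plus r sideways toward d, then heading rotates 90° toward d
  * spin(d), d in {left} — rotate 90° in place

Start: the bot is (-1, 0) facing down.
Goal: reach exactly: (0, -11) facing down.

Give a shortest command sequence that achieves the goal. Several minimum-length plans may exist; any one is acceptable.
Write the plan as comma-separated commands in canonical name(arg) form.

straight(4), straight(4), straight(2), spin(left), arc(right, 1)

start: (-1, 0) facing down
step 1 (straight(4)): (-1, -4) facing down
step 2 (straight(4)): (-1, -8) facing down
step 3 (straight(2)): (-1, -10) facing down
step 4 (spin(left)): (-1, -10) facing right
step 5 (arc(right, 1)): (0, -11) facing down
nothing shorter than 5 reaches the goal.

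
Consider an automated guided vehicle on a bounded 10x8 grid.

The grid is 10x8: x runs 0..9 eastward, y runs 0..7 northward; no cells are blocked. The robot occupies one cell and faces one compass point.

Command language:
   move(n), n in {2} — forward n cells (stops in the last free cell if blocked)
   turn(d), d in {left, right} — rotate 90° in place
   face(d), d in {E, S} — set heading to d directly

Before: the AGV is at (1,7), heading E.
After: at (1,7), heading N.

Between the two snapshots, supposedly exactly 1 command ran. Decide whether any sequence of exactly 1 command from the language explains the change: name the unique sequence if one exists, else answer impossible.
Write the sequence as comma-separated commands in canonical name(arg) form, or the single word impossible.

turn(left)

key: (1,7) unchanged — the single command moves nothing
begin: at (1,7), heading E
1. turn(left) → at (1,7), heading N
uniquely the one of 5 1-step routes that fits.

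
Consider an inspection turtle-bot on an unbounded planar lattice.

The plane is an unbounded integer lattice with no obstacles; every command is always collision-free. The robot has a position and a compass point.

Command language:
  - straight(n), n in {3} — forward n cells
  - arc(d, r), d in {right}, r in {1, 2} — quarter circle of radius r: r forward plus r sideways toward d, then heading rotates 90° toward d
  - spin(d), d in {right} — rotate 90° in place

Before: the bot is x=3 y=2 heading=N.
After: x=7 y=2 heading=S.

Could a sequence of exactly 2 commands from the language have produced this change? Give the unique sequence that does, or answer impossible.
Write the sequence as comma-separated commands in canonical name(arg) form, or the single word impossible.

key: position moved to (7,2) AND the heading swung to S — translation plus rotation needed
t0: x=3 y=2 heading=N
step 1 (arc(right, 2)): x=5 y=4 heading=E
step 2 (arc(right, 2)): x=7 y=2 heading=S
no rival 2-sequence matches.

arc(right, 2), arc(right, 2)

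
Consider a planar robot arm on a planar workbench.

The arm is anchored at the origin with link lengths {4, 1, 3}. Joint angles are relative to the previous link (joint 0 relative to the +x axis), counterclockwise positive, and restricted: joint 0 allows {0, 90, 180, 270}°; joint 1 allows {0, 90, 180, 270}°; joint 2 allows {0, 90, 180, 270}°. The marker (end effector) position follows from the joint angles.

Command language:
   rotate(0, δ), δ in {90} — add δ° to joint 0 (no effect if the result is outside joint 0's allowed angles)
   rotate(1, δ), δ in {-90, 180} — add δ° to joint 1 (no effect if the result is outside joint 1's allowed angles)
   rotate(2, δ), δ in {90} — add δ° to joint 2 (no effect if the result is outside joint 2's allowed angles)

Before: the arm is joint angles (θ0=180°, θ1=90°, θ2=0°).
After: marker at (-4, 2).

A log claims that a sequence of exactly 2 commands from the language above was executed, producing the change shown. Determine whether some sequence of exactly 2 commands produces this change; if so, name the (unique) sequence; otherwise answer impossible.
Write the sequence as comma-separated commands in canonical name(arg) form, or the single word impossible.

begin: joint angles (θ0=180°, θ1=90°, θ2=0°)
t=1 rotate(2, 90) ⇒ joint angles (θ0=180°, θ1=90°, θ2=90°)
t=2 rotate(2, 90) ⇒ joint angles (θ0=180°, θ1=90°, θ2=180°)
no rival 2-sequence matches.

rotate(2, 90), rotate(2, 90)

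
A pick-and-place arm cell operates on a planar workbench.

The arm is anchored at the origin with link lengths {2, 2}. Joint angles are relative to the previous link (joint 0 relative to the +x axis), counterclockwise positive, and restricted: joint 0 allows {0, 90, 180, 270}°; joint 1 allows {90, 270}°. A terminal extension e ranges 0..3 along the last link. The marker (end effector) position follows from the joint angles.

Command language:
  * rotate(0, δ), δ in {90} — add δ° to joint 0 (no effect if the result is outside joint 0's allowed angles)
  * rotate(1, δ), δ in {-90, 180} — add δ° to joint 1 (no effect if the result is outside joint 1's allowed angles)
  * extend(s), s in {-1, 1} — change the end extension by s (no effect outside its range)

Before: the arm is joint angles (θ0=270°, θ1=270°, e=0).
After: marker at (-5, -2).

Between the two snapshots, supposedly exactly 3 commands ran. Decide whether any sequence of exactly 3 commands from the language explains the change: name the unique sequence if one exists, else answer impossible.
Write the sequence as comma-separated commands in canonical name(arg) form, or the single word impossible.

begin: joint angles (θ0=270°, θ1=270°, e=0)
step 1 (extend(1)): joint angles (θ0=270°, θ1=270°, e=1)
step 2 (extend(1)): joint angles (θ0=270°, θ1=270°, e=2)
step 3 (extend(1)): joint angles (θ0=270°, θ1=270°, e=3)
uniquely the one of 125 3-step routes that fits.

extend(1), extend(1), extend(1)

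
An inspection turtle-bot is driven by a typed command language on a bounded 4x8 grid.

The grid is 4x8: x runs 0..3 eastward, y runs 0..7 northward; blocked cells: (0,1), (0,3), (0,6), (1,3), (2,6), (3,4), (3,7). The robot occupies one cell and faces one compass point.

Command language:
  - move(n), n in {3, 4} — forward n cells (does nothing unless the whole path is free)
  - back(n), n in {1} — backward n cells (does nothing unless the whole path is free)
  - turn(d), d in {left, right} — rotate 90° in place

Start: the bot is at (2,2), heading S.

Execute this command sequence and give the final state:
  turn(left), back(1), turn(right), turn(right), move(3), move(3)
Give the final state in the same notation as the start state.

at (1,2), heading W

start: at (2,2), heading S
1. turn(left) → at (2,2), heading E
2. back(1) → at (1,2), heading E
3. turn(right) → at (1,2), heading S
4. turn(right) → at (1,2), heading W
5. move(3) → at (1,2), heading W
6. move(3) → at (1,2), heading W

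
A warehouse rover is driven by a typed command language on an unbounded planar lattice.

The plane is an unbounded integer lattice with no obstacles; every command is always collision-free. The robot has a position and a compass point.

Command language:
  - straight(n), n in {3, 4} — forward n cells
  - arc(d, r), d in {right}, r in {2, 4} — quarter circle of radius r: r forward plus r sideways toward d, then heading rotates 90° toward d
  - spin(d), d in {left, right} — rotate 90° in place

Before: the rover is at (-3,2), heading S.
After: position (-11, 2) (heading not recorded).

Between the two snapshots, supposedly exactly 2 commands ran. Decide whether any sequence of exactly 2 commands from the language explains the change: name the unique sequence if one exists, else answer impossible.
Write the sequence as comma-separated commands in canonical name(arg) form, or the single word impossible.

arc(right, 4), arc(right, 4)

begin: at (-3,2), heading S
t=1 arc(right, 4) ⇒ at (-7,-2), heading W
t=2 arc(right, 4) ⇒ at (-11,2), heading N
no rival 2-sequence matches.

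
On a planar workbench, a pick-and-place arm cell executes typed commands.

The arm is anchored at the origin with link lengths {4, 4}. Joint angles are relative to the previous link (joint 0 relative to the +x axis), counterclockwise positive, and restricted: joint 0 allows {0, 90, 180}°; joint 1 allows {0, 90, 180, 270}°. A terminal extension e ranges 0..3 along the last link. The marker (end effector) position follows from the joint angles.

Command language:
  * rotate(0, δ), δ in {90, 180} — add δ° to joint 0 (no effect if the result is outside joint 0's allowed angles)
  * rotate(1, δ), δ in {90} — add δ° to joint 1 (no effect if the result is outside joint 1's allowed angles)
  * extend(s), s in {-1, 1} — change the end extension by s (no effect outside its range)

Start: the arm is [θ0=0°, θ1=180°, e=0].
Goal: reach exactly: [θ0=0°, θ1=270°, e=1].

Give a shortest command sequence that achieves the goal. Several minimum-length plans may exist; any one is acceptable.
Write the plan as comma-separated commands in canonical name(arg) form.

t0: [θ0=0°, θ1=180°, e=0]
1. extend(1) → [θ0=0°, θ1=180°, e=1]
2. rotate(1, 90) → [θ0=0°, θ1=270°, e=1]
minimal: 2 command(s), checked below 2.

extend(1), rotate(1, 90)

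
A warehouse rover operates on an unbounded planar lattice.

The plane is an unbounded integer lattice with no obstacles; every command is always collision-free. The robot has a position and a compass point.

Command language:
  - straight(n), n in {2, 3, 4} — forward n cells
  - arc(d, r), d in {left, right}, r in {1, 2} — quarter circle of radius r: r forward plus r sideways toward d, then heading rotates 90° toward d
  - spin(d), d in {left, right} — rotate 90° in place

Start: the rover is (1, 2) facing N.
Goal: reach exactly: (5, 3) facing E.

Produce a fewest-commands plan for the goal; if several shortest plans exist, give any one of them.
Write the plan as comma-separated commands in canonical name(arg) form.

start: (1, 2) facing N
[1] after arc(right, 1): (2, 3) facing E
[2] after straight(3): (5, 3) facing E
shorter routes all fall short; 2 is best.

arc(right, 1), straight(3)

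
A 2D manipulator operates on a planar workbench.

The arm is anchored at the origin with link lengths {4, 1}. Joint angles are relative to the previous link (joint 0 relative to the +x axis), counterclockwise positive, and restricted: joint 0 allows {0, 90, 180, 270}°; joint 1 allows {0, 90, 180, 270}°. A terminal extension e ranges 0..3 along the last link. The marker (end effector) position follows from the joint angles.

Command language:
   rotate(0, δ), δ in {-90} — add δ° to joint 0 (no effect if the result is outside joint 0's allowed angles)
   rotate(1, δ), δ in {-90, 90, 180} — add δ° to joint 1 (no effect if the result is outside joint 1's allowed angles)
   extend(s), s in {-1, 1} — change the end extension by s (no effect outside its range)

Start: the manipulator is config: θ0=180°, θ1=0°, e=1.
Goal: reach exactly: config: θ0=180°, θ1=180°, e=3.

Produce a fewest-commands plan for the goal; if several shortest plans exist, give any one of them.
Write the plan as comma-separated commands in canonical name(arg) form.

from: config: θ0=180°, θ1=0°, e=1
step 1 (extend(1)): config: θ0=180°, θ1=0°, e=2
step 2 (extend(1)): config: θ0=180°, θ1=0°, e=3
step 3 (rotate(1, 180)): config: θ0=180°, θ1=180°, e=3
minimal: 3 command(s), checked below 3.

extend(1), extend(1), rotate(1, 180)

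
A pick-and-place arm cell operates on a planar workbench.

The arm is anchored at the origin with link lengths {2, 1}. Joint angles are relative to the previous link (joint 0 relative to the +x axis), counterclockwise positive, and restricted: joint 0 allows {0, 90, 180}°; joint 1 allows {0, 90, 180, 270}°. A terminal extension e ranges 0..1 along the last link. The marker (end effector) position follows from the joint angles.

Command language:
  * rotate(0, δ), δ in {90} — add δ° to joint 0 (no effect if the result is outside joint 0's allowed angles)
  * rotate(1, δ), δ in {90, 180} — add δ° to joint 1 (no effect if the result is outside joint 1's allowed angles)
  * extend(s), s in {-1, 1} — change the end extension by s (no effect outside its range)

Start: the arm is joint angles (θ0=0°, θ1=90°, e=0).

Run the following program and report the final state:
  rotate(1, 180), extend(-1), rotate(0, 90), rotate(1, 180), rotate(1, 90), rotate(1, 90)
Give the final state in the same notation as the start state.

joint angles (θ0=90°, θ1=270°, e=0)

start: joint angles (θ0=0°, θ1=90°, e=0)
step 1 (rotate(1, 180)): joint angles (θ0=0°, θ1=270°, e=0)
step 2 (extend(-1)): joint angles (θ0=0°, θ1=270°, e=0)
step 3 (rotate(0, 90)): joint angles (θ0=90°, θ1=270°, e=0)
step 4 (rotate(1, 180)): joint angles (θ0=90°, θ1=90°, e=0)
step 5 (rotate(1, 90)): joint angles (θ0=90°, θ1=180°, e=0)
step 6 (rotate(1, 90)): joint angles (θ0=90°, θ1=270°, e=0)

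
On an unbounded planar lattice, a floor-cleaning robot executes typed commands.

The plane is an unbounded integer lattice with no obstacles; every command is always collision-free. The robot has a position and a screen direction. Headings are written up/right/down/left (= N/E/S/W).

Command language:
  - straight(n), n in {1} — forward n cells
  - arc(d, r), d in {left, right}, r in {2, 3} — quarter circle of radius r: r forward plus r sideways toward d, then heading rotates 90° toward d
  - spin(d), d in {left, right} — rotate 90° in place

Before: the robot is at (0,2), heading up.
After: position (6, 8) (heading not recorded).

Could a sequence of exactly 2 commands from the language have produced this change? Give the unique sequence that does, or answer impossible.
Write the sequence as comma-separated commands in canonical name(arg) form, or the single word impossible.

key: running arc(left, 3) before arc(right, 3) would end elsewhere — order is forced
initial: at (0,2), heading up
1. arc(right, 3) → at (3,5), heading right
2. arc(left, 3) → at (6,8), heading up
all 49 alternatives checked — unique.

arc(right, 3), arc(left, 3)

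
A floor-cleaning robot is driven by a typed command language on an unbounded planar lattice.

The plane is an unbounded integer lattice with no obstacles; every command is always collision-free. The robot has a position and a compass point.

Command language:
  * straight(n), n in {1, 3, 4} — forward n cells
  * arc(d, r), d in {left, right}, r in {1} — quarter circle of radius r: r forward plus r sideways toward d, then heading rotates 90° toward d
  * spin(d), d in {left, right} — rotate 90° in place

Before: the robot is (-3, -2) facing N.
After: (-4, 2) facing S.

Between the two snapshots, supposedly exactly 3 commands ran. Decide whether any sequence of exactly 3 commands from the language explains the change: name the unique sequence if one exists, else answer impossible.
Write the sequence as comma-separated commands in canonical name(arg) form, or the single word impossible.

straight(3), arc(left, 1), spin(left)

key: cell and facing (now S) both changed — the 3 commands mix motion and turning
initial: (-3, -2) facing N
1. straight(3) → (-3, 1) facing N
2. arc(left, 1) → (-4, 2) facing W
3. spin(left) → (-4, 2) facing S
all 343 alternatives checked — unique.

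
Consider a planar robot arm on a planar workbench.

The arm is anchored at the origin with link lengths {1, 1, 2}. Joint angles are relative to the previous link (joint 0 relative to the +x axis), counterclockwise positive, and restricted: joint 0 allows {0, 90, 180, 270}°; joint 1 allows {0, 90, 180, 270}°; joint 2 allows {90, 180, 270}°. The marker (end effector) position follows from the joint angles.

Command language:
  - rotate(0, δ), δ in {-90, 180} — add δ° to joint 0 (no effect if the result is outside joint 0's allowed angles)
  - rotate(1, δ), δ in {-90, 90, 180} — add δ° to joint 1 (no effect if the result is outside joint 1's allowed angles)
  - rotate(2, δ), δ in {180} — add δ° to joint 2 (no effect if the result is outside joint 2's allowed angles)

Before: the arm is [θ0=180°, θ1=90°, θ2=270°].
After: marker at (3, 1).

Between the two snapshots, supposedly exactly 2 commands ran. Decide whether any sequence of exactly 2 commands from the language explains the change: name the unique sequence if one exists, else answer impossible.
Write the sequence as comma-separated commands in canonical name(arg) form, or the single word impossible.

rotate(0, -90), rotate(0, -90)

initial: [θ0=180°, θ1=90°, θ2=270°]
t=1 rotate(0, -90) ⇒ [θ0=90°, θ1=90°, θ2=270°]
t=2 rotate(0, -90) ⇒ [θ0=0°, θ1=90°, θ2=270°]
no rival 2-sequence matches.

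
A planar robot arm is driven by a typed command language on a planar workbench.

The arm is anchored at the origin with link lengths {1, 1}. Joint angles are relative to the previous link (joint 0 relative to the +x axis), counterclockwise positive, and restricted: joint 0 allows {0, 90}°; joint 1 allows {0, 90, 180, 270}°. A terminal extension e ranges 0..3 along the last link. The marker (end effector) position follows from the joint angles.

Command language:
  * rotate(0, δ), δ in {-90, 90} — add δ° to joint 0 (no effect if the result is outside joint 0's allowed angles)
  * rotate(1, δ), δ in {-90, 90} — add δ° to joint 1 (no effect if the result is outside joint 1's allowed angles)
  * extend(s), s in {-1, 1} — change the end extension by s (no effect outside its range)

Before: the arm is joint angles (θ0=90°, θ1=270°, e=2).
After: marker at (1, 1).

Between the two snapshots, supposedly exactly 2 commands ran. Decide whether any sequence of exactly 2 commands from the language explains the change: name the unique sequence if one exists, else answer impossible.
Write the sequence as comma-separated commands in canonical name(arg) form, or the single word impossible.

extend(-1), extend(-1)

initial: joint angles (θ0=90°, θ1=270°, e=2)
1. extend(-1) → joint angles (θ0=90°, θ1=270°, e=1)
2. extend(-1) → joint angles (θ0=90°, θ1=270°, e=0)
all 36 alternatives checked — unique.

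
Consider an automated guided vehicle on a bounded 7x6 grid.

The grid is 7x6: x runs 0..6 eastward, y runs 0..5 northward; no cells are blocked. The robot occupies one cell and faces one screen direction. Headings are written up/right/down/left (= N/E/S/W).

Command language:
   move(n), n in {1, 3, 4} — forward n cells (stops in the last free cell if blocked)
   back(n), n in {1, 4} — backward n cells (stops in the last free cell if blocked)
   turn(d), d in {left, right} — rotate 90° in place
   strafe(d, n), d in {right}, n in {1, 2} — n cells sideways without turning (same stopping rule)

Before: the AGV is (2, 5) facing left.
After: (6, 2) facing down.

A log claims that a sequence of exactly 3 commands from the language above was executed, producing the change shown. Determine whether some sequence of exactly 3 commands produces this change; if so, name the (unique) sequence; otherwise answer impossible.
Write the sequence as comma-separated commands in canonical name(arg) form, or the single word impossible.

back(4), turn(left), move(3)

key: order matters: swapping back(4) and move(3) lands elsewhere
t0: (2, 5) facing left
step 1 (back(4)): (6, 5) facing left
step 2 (turn(left)): (6, 5) facing down
step 3 (move(3)): (6, 2) facing down
all 729 alternatives checked — unique.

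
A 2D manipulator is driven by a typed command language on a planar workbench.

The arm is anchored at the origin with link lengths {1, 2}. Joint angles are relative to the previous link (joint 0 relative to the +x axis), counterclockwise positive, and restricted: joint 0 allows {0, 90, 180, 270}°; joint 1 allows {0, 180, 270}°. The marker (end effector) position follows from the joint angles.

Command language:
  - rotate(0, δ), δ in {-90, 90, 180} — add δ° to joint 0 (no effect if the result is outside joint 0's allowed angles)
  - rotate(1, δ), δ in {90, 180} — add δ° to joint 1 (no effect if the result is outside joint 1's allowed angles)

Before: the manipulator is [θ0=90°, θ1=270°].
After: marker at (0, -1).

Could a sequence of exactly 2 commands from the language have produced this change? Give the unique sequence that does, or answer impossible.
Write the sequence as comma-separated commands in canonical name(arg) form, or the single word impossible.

rotate(1, 90), rotate(1, 180)

key: running rotate(1, 180) before rotate(1, 90) would end elsewhere — order is forced
from: [θ0=90°, θ1=270°]
1. rotate(1, 90) → [θ0=90°, θ1=0°]
2. rotate(1, 180) → [θ0=90°, θ1=180°]
uniquely the one of 25 2-step routes that fits.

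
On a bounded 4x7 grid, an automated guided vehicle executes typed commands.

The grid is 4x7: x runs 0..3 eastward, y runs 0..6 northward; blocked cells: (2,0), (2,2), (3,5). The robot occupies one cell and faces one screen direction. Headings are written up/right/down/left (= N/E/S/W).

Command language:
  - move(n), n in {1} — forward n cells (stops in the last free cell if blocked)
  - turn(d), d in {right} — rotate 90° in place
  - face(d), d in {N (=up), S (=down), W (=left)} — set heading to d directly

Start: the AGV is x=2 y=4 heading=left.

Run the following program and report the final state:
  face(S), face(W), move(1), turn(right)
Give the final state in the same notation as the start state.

x=1 y=4 heading=up

start: x=2 y=4 heading=left
step 1 (face(S)): x=2 y=4 heading=down
step 2 (face(W)): x=2 y=4 heading=left
step 3 (move(1)): x=1 y=4 heading=left
step 4 (turn(right)): x=1 y=4 heading=up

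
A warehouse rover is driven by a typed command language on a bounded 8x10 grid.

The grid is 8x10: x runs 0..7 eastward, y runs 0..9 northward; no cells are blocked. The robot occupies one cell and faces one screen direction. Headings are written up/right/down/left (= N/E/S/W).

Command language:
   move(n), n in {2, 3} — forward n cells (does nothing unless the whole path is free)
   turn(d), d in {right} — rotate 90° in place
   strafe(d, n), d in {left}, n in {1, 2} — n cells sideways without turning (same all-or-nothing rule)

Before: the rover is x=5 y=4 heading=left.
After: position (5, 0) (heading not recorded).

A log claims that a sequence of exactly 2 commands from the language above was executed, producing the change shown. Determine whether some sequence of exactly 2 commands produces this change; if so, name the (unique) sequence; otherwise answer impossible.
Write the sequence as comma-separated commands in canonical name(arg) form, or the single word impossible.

strafe(left, 2), strafe(left, 2)

start: x=5 y=4 heading=left
step 1 (strafe(left, 2)): x=5 y=2 heading=left
step 2 (strafe(left, 2)): x=5 y=0 heading=left
uniquely the one of 25 2-step routes that fits.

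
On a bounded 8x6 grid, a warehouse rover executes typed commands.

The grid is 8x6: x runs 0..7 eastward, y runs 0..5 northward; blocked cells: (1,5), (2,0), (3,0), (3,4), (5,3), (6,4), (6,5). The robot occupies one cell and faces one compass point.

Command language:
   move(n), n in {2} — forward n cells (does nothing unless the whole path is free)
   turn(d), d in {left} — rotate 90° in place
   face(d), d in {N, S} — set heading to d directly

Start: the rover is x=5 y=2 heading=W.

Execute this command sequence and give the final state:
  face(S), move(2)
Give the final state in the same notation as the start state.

begin: x=5 y=2 heading=W
[1] after face(S): x=5 y=2 heading=S
[2] after move(2): x=5 y=0 heading=S

x=5 y=0 heading=S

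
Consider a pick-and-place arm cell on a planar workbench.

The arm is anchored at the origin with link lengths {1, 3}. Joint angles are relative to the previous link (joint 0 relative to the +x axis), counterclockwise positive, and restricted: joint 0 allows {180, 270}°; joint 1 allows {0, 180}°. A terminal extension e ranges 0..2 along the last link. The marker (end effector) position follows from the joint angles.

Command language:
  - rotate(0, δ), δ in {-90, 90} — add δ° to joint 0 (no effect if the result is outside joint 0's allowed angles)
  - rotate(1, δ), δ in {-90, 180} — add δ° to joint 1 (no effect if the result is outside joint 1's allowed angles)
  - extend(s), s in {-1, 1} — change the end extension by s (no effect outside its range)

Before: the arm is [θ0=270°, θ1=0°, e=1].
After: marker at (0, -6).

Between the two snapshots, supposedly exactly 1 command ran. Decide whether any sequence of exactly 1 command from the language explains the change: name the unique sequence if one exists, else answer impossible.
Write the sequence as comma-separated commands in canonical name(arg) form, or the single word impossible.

t0: [θ0=270°, θ1=0°, e=1]
1. extend(1) → [θ0=270°, θ1=0°, e=2]
all 6 alternatives checked — unique.

extend(1)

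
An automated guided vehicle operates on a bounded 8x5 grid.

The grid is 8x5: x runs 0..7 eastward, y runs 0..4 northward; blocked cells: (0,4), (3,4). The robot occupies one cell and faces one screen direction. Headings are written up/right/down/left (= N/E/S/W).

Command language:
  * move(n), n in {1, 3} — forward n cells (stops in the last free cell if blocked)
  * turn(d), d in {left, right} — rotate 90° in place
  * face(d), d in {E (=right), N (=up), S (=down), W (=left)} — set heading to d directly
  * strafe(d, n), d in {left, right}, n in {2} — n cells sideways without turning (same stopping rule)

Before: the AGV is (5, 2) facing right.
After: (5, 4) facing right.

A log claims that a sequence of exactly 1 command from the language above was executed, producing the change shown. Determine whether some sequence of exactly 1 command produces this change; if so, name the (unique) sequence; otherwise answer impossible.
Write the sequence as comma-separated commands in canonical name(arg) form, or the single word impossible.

strafe(left, 2)

key: still facing E — the one step turns nothing
begin: (5, 2) facing right
t=1 strafe(left, 2) ⇒ (5, 4) facing right
all 10 alternatives checked — unique.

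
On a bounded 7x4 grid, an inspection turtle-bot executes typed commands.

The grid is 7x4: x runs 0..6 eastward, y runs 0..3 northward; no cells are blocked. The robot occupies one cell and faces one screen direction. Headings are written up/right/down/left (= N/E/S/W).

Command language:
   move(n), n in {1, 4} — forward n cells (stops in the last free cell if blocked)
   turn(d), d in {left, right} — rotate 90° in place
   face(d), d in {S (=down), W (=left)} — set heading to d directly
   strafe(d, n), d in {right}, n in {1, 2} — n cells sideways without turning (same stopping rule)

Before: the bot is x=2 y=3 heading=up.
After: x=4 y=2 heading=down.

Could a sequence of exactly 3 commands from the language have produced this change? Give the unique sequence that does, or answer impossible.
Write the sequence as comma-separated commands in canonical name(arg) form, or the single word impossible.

key: cell and facing (now S) both changed — the 3 commands mix motion and turning
start: x=2 y=3 heading=up
t=1 strafe(right, 2) ⇒ x=4 y=3 heading=up
t=2 face(S) ⇒ x=4 y=3 heading=down
t=3 move(1) ⇒ x=4 y=2 heading=down
uniquely the one of 512 3-step routes that fits.

strafe(right, 2), face(S), move(1)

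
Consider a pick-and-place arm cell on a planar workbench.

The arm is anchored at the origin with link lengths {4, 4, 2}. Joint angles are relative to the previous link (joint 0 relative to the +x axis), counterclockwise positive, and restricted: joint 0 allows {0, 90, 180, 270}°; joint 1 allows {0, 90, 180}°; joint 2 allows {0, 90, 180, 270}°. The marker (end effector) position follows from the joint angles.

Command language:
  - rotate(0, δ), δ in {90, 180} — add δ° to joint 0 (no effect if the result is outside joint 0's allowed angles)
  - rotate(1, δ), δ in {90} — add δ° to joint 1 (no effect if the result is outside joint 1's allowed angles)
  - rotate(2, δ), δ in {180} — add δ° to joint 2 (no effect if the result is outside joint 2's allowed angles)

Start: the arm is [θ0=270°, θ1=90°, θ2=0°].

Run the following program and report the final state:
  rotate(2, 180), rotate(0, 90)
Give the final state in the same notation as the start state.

t0: [θ0=270°, θ1=90°, θ2=0°]
step 1 (rotate(2, 180)): [θ0=270°, θ1=90°, θ2=180°]
step 2 (rotate(0, 90)): [θ0=0°, θ1=90°, θ2=180°]

[θ0=0°, θ1=90°, θ2=180°]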